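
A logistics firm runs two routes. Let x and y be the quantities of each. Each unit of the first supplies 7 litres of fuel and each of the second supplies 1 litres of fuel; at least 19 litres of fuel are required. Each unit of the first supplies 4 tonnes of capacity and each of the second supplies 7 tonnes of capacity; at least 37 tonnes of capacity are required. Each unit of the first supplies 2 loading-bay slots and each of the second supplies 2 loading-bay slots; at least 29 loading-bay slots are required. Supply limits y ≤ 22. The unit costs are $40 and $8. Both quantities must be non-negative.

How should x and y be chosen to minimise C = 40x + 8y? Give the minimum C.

x = 3/4, y = 55/4, minimum C = 140

The feasible region is unbounded (it extends along (1, 0)), but C strictly increases along every unbounded feasible direction, so there is no improving ray and the minimum is attained at a vertex.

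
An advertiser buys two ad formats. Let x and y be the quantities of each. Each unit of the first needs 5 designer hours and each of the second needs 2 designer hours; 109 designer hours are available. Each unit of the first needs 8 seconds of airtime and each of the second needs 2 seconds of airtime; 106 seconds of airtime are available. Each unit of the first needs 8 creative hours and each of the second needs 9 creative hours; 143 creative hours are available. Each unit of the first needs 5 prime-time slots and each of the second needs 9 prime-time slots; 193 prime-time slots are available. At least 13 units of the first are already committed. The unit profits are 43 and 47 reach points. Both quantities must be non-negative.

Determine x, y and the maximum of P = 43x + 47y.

x = 13, y = 1, maximum P = 606

Vertices and P = 43x + 47y:
  (53/4, 0) → P = 2279/4
  (13, 0) → P = 559
  (13, 1) → P = 606

The binding constraints are 8x + 2y = 106 and x = 13.
Solving simultaneously gives x = 13, y = 1.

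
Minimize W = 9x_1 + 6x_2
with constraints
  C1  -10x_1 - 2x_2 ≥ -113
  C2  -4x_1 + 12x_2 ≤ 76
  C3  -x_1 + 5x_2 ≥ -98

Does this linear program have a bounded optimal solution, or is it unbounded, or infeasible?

Corner points and W = 9x_1 + 6x_2:
  (301/32, 303/32) → W = 4527/32
  (761/52, -867/52) → W = 1647/52
  (-389/2, -117/2) → W = -4203/2
The feasible region has finitely many vertices and no improving ray; the minimum is -4203/2 at (-389/2, -117/2).

bounded optimum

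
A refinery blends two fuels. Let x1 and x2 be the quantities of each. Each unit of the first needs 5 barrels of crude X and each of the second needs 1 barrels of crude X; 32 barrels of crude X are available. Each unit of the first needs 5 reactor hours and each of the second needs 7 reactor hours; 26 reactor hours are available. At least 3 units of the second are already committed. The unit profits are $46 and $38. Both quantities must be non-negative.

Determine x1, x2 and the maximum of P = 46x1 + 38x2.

Feasible corners and P = 46x1 + 38x2:
  (0, 26/7) → P = 988/7
  (0, 3) → P = 114
  (1, 3) → P = 160

At the optimal vertex, 5x1 + 7x2 = 26 and x2 = 3.
Solving simultaneously gives x1 = 1, x2 = 3.

x1 = 1, x2 = 3, maximum P = 160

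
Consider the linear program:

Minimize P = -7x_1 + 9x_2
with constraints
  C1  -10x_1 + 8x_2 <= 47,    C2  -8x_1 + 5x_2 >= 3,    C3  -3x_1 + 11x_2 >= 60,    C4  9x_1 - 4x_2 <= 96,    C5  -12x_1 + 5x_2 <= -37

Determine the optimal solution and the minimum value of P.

Corner points and P = -7x_1 + 9x_2:
  (211/14, 173/7) → P = 1637/14
  (531/46, 467/23) → P = 4689/46
  (10, 83/5) → P = 397/5

The binding constraints are -8x_1 + 5x_2 = 3 and -12x_1 + 5x_2 = -37.
Solving simultaneously gives x_1 = 10, x_2 = 83/5.

x_1 = 10, x_2 = 83/5, minimum P = 397/5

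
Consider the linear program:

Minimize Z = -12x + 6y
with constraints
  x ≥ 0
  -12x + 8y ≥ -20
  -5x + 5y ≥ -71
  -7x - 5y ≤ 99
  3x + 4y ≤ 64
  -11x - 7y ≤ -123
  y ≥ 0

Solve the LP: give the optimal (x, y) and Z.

x = 74/9, y = 59/6, minimum Z = -119/3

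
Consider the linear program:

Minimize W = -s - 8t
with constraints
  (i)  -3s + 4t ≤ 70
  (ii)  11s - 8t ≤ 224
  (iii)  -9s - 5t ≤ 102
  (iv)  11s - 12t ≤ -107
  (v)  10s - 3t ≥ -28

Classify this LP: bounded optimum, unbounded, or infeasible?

bounded optimum

Feasible corners and W = -s - 8t:
  (103/2, 449/8) → W = -1001/2
  (98/31, 616/31) → W = -5026/31
  (-5/29, 254/29) → W = -2027/29
The feasible region has finitely many vertices and no improving ray; the minimum is -1001/2 at (103/2, 449/8).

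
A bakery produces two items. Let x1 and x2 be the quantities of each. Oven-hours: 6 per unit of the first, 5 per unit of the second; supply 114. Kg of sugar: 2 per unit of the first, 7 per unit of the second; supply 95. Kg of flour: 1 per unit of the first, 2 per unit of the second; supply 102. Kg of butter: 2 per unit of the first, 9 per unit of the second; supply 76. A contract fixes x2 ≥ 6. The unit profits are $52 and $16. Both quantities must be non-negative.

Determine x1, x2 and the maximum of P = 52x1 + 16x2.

Vertices and P = 52x1 + 16x2:
  (0, 76/9) → P = 1216/9
  (0, 6) → P = 96
  (11, 6) → P = 668

The binding constraints are 2x1 + 9x2 = 76 and x2 = 6.
Solving simultaneously gives x1 = 11, x2 = 6.

x1 = 11, x2 = 6, maximum P = 668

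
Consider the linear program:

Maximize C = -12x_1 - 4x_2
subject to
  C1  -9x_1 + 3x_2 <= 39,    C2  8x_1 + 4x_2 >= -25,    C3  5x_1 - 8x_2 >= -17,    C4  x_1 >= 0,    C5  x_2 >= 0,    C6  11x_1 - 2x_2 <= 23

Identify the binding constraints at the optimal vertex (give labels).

C4 and C5

Corner points and C = -12x_1 - 4x_2:
  (0, 17/8) → C = -17/2
  (109/39, 151/39) → C = -1912/39
  (0, 0) → C = 0
  (23/11, 0) → C = -276/11

The maximum is at (0, 0). Substituting into each constraint, equality holds for C4 and C5; the remaining constraints have slack.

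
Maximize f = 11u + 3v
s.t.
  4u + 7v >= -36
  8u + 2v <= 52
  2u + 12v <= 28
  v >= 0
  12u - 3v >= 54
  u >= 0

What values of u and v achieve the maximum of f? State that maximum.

The optimum lies where 8u + 2v = 52 and 2u + 12v = 28.
Solving simultaneously gives u = 142/23, v = 30/23.

u = 142/23, v = 30/23, maximum f = 1652/23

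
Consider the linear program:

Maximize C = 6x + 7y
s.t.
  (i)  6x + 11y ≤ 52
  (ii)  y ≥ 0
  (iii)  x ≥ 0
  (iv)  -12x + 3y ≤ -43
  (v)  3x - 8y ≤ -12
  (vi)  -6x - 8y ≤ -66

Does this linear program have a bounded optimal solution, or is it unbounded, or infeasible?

infeasible

The boundaries -12x + 3y = -43 and -6x - 8y = -66 meet at (271/57, 89/19), but that point violates 6x + 11y ≤ 52. Every candidate vertex is excluded by some other constraint, so the feasible region is empty.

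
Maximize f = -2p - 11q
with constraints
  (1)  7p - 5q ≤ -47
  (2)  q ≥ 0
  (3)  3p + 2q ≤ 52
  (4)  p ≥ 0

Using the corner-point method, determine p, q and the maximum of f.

Corner points and f = -2p - 11q:
  (166/29, 505/29) → f = -203
  (0, 47/5) → f = -517/5
  (0, 26) → f = -286

p = 0, q = 47/5, maximum f = -517/5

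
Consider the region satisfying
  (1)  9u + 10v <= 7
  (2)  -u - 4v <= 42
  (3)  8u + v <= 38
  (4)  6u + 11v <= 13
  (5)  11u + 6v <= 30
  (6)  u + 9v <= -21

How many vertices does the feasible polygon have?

The feasible vertices (each the meet of two boundaries and inside every other half-plane) are:
  (129/28, -193/56)
  (273/71, -196/71)
  (194/31, -374/31)
  (-294/5, 21/5)
  (198/37, -178/37)

5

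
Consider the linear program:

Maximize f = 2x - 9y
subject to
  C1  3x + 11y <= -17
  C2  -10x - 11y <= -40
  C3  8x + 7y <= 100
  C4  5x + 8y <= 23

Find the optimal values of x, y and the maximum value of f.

Extreme points and f = 2x - 9y:
  (57/7, -290/77) → f = 552/11
  (389/31, -154/31) → f = 2164/31
  (410/9, -340/9) → f = 3880/9
  (639/29, -316/29) → f = 4122/29

x = 410/9, y = -340/9, maximum f = 3880/9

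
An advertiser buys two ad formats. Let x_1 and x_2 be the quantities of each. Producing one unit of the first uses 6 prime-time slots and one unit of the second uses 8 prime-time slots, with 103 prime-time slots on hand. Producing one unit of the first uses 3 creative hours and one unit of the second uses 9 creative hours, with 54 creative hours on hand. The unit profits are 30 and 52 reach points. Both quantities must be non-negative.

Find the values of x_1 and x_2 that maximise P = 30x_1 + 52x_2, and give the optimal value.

Extreme points and P = 30x_1 + 52x_2:
  (0, 0) → P = 0
  (0, 6) → P = 312
  (103/6, 0) → P = 515
  (33/2, 1/2) → P = 521

The binding constraints are 6x_1 + 8x_2 = 103 and 3x_1 + 9x_2 = 54.
Solving simultaneously gives x_1 = 33/2, x_2 = 1/2.

x_1 = 33/2, x_2 = 1/2, maximum P = 521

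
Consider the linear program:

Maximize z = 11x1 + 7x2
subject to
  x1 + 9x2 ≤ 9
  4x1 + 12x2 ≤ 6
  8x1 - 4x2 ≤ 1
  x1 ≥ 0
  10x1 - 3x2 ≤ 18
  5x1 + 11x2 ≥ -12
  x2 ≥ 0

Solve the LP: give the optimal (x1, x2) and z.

x1 = 9/28, x2 = 11/28, maximum z = 44/7

Extreme points and z = 11x1 + 7x2:
  (9/28, 11/28) → z = 44/7
  (0, 1/2) → z = 7/2
  (1/8, 0) → z = 11/8
  (0, 0) → z = 0

At the optimal vertex, 4x1 + 12x2 = 6 and 8x1 - 4x2 = 1.
Solving simultaneously gives x1 = 9/28, x2 = 11/28.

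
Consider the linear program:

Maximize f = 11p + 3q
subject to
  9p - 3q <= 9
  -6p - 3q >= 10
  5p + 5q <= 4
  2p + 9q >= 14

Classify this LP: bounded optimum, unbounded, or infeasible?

Extreme points and f = 11p + 3q:
  (-62/15, 74/15) → f = -92/3
  (-11/4, 13/6) → f = -95/4
The feasible region has finitely many vertices and no improving ray; the maximum is -95/4 at (-11/4, 13/6).

bounded optimum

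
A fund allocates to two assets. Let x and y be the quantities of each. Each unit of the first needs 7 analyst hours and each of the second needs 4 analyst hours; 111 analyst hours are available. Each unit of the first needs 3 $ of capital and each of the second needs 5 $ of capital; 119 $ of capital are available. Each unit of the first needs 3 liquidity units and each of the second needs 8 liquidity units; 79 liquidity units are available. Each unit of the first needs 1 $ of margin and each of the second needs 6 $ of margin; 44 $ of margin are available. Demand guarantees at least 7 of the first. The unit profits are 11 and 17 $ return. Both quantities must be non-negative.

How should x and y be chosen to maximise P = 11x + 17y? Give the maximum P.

x = 13, y = 5, maximum P = 228

Vertices and P = 11x + 17y:
  (111/7, 0) → P = 1221/7
  (7, 0) → P = 77
  (13, 5) → P = 228
  (61/5, 53/10) → P = 2243/10
  (7, 37/6) → P = 1091/6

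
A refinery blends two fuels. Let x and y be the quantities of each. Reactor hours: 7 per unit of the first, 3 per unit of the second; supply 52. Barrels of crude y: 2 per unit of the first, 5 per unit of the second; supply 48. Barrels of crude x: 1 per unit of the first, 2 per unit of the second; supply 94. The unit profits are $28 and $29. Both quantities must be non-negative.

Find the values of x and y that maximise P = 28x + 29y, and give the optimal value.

x = 4, y = 8, maximum P = 344

Extreme points and P = 28x + 29y:
  (0, 0) → P = 0
  (0, 48/5) → P = 1392/5
  (52/7, 0) → P = 208
  (4, 8) → P = 344

At the optimal vertex, 7x + 3y = 52 and 2x + 5y = 48.
Solving simultaneously gives x = 4, y = 8.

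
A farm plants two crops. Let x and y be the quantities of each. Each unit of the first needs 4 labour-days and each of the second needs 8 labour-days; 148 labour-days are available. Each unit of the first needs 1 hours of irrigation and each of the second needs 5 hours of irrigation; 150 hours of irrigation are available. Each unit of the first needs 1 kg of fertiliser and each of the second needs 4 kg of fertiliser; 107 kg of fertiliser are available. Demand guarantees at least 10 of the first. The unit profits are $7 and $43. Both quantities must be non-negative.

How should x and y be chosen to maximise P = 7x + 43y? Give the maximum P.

Corner points and P = 7x + 43y:
  (37, 0) → P = 259
  (10, 0) → P = 70
  (10, 27/2) → P = 1301/2

The binding constraints are 4x + 8y = 148 and x = 10.
Solving simultaneously gives x = 10, y = 27/2.

x = 10, y = 27/2, maximum P = 1301/2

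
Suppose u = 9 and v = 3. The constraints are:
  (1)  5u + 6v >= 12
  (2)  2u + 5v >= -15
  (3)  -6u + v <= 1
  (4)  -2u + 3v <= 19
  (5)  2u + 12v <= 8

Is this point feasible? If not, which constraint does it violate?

not feasible — violates (5)

Constraint (5): 2u + 12v = 54, which is not ≤ 8. All other constraints are satisfied.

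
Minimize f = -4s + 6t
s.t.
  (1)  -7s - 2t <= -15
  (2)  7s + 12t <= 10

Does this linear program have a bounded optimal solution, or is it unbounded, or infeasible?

unbounded

From the feasible point (16/7, -1/2), moving in the direction (12, -7) keeps every constraint satisfied while f decreases without bound.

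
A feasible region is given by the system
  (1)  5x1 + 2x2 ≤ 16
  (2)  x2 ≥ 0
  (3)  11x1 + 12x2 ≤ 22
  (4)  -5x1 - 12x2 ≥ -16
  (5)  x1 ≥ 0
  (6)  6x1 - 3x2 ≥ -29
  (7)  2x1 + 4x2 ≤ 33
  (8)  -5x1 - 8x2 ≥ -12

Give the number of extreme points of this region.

The feasible vertices (each the meet of two boundaries and inside every other half-plane) are:
  (2, 0)
  (0, 0)
  (8/7, 11/14)
  (0, 4/3)
  (4/5, 1)

5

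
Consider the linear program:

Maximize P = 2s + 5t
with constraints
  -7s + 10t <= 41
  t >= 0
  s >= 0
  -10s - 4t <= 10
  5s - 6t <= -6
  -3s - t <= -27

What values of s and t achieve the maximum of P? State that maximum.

At the optimal vertex, -7s + 10t = 41 and 5s - 6t = -6.
Solving simultaneously gives s = 93/4, t = 163/8.

s = 93/4, t = 163/8, maximum P = 1187/8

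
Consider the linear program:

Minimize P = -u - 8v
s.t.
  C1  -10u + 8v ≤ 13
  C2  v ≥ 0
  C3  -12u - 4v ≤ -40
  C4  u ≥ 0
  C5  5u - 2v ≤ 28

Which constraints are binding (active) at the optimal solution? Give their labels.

Vertices and P = -u - 8v:
  (67/34, 139/34) → P = -1179/34
  (25/2, 69/4) → P = -301/2
  (10/3, 0) → P = -10/3
  (28/5, 0) → P = -28/5

The minimum is at (25/2, 69/4). Substituting into each constraint, equality holds for C1 and C5; the remaining constraints have slack.

C1 and C5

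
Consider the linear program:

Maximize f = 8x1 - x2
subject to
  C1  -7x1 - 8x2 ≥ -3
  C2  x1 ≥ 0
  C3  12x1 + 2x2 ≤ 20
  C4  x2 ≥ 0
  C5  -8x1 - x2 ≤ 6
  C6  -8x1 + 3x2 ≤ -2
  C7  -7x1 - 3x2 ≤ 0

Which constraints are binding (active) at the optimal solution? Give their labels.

C1 and C4

Vertices and f = 8x1 - x2:
  (3/7, 0) → f = 24/7
  (5/17, 2/17) → f = 38/17
  (1/4, 0) → f = 2

The maximum is at (3/7, 0). Substituting into each constraint, equality holds for C1 and C4; the remaining constraints have slack.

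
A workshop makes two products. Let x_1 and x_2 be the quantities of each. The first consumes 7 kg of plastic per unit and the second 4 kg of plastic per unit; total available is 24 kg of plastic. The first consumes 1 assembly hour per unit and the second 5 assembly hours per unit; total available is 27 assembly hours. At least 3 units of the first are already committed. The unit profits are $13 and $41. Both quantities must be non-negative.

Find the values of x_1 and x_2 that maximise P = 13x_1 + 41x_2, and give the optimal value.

The binding constraints are 7x_1 + 4x_2 = 24 and x_1 = 3.
Solving simultaneously gives x_1 = 3, x_2 = 3/4.

x_1 = 3, x_2 = 3/4, maximum P = 279/4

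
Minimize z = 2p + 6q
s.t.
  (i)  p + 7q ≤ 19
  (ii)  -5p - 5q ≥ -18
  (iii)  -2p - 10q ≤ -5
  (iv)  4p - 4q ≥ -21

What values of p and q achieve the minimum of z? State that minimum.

p = -95/24, q = 31/24, minimum z = -1/6

Vertices and z = 2p + 6q:
  (31/30, 77/30) → z = 262/15
  (-71/32, 97/32) → z = 55/4
  (31/8, -11/40) → z = 61/10
  (-95/24, 31/24) → z = -1/6

At the optimal vertex, -2p - 10q = -5 and 4p - 4q = -21.
Solving simultaneously gives p = -95/24, q = 31/24.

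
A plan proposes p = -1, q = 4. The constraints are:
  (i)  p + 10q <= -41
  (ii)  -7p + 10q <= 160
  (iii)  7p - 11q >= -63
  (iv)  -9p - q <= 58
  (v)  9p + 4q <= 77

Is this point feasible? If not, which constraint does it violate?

Constraint (i): p + 10q = 39, which is not ≤ -41. All other constraints are satisfied.

not feasible — violates (i)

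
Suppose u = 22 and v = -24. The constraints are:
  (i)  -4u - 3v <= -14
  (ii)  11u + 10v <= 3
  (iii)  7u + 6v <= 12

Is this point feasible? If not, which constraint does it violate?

(i): -16 ≤ -14 ✓
(ii): 2 ≤ 3 ✓
(iii): 10 ≤ 12 ✓

feasible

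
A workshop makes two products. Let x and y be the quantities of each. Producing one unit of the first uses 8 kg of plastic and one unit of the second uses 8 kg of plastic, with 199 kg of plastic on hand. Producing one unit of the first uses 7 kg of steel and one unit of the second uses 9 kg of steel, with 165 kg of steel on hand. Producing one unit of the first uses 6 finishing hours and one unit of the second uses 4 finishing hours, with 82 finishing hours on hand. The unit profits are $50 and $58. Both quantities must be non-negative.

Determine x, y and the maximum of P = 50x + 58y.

At the optimal vertex, 7x + 9y = 165 and 6x + 4y = 82.
Solving simultaneously gives x = 3, y = 16.

x = 3, y = 16, maximum P = 1078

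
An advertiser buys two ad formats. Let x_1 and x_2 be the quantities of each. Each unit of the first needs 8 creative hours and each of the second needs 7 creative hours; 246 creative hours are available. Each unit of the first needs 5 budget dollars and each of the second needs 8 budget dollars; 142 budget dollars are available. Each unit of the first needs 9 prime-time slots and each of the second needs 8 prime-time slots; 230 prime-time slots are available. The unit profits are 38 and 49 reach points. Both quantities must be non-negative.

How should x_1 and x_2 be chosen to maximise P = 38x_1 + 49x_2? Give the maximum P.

x_1 = 22, x_2 = 4, maximum P = 1032

The binding constraints are 5x_1 + 8x_2 = 142 and 9x_1 + 8x_2 = 230.
Solving simultaneously gives x_1 = 22, x_2 = 4.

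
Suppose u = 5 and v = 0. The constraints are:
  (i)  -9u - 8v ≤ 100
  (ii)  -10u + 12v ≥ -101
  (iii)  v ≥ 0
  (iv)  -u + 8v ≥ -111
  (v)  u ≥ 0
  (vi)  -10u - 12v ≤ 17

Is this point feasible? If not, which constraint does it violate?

feasible

(i): -45 ≤ 100 ✓
(ii): -50 ≥ -101 ✓
(iii): 0 ≥ 0 ✓
(iv): -5 ≥ -111 ✓
(v): 5 ≥ 0 ✓
(vi): -50 ≤ 17 ✓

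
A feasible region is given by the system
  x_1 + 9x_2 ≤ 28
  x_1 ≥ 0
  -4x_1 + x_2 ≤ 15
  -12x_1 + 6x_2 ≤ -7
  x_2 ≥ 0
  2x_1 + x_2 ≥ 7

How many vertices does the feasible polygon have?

The feasible vertices (each the meet of two boundaries and inside every other half-plane) are:
  (28, 0)
  (35/17, 49/17)
  (7/2, 0)

3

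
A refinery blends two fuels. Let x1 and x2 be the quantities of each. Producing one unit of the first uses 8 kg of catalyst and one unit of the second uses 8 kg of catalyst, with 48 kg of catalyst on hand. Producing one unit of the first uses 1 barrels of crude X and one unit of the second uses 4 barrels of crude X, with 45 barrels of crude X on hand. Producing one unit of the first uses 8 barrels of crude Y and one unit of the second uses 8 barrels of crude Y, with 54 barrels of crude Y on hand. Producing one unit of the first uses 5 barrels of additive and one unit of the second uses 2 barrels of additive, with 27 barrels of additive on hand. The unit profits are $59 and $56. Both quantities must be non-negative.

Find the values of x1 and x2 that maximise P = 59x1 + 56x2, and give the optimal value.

x1 = 5, x2 = 1, maximum P = 351

At the optimal vertex, 8x1 + 8x2 = 48 and 5x1 + 2x2 = 27.
Solving simultaneously gives x1 = 5, x2 = 1.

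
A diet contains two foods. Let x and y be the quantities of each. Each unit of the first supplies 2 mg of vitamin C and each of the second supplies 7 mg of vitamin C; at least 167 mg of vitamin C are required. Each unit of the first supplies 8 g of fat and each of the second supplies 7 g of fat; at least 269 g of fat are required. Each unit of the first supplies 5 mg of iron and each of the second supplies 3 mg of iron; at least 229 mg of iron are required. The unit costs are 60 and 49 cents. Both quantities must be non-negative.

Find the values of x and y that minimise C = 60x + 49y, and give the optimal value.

Feasible corners and C = 60x + 49y:
  (0, 229/3) → C = 11221/3
  (167/2, 0) → C = 5010
  (38, 13) → C = 2917
The feasible region is unbounded (it extends along (0, 1), (1, 0)), but C strictly increases along every unbounded feasible direction, so there is no improving ray and the minimum is attained at a vertex.

x = 38, y = 13, minimum C = 2917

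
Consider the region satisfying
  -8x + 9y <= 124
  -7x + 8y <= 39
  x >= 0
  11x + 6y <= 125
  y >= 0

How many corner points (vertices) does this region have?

4

Intersecting each pair of boundary lines and keeping only the points that satisfy every inequality leaves:
  (0, 39/8)
  (383/65, 652/65)
  (0, 0)
  (125/11, 0)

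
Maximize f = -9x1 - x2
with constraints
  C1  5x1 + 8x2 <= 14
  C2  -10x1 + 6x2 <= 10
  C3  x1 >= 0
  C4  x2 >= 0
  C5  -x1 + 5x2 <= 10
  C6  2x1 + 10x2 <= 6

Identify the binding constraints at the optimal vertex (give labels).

Vertices and f = -9x1 - x2:
  (14/5, 0) → f = -126/5
  (46/17, 1/17) → f = -415/17
  (0, 0) → f = 0
  (0, 3/5) → f = -3/5

The maximum is at (0, 0). Substituting into each constraint, equality holds for C3 and C4; the remaining constraints have slack.

C3 and C4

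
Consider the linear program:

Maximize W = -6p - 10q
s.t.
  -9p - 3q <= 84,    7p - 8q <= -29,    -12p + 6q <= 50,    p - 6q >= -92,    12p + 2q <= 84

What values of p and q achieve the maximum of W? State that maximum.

Extreme points and W = -6p - 10q:
  (-113/27, -1/27) → W = 688/27
  (307/55, 468/55) → W = -6522/55
  (42/11, 527/33) → W = -6026/33
  (160/37, 594/37) → W = -6900/37

p = -113/27, q = -1/27, maximum W = 688/27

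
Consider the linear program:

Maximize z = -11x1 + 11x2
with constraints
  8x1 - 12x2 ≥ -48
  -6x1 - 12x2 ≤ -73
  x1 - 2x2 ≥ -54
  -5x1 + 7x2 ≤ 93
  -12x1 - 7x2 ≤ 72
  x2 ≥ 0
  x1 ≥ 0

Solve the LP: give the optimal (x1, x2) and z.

Feasible corners and z = -11x1 + 11x2:
  (25/14, 109/21) → z = 1573/42
  (138, 96) → z = -462
  (73/6, 0) → z = -803/6
The feasible region is unbounded (it extends along (2, 1), (1, 0)), but z strictly decreases along every unbounded feasible direction, so there is no improving ray and the maximum is attained at a vertex.

x1 = 25/14, x2 = 109/21, maximum z = 1573/42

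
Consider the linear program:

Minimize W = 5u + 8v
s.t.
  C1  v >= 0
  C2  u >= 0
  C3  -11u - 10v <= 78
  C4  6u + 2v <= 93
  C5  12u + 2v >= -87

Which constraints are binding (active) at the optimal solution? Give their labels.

Corner points and W = 5u + 8v:
  (0, 0) → W = 0
  (31/2, 0) → W = 155/2
  (0, 93/2) → W = 372

The minimum is at (0, 0). Substituting into each constraint, equality holds for C1 and C2; the remaining constraints have slack.

C1 and C2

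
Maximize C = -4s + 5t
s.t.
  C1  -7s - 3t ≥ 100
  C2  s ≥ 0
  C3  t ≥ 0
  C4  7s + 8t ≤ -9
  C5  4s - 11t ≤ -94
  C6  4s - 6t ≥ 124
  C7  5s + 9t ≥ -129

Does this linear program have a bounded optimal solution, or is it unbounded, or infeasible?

infeasible

The boundaries 4s - 6t = 124 and 5s + 9t = -129 meet at (57/11, -568/33), but that point violates -7s - 3t ≥ 100. Every candidate vertex is excluded by some other constraint, so the feasible region is empty.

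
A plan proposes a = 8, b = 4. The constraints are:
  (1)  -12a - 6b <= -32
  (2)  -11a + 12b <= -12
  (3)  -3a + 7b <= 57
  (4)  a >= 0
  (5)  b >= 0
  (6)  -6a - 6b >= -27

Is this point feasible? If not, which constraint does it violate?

not feasible — violates (6)

Constraint (6): -6a - 6b = -72, which is not ≥ -27. All other constraints are satisfied.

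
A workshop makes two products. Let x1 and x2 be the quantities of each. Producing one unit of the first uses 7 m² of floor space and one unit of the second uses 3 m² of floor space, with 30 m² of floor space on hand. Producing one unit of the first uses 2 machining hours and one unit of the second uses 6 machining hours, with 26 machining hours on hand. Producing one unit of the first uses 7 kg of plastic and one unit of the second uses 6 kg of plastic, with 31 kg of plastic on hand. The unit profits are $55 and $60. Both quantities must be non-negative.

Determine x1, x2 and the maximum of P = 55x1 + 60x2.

Corner points and P = 55x1 + 60x2:
  (0, 0) → P = 0
  (0, 13/3) → P = 260
  (30/7, 0) → P = 1650/7
  (29/7, 1/3) → P = 1735/7
  (1, 4) → P = 295

The optimum lies where 2x1 + 6x2 = 26 and 7x1 + 6x2 = 31.
Solving simultaneously gives x1 = 1, x2 = 4.

x1 = 1, x2 = 4, maximum P = 295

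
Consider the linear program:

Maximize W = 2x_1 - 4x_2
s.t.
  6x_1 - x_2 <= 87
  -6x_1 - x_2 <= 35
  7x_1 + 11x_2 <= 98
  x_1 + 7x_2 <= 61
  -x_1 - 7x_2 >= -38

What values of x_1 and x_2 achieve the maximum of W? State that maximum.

Feasible corners and W = 2x_1 - 4x_2:
  (13/3, -61) → W = 758/3
  (1055/73, -21/73) → W = 2194/73
  (-283/41, 263/41) → W = -1618/41
  (134/19, 84/19) → W = -68/19

x_1 = 13/3, x_2 = -61, maximum W = 758/3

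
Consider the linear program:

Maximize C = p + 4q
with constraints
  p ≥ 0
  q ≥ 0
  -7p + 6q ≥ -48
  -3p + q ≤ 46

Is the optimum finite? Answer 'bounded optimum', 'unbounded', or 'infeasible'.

From the feasible point (0, 0), moving in the direction (1, 3) keeps every constraint satisfied while C increases without bound.

unbounded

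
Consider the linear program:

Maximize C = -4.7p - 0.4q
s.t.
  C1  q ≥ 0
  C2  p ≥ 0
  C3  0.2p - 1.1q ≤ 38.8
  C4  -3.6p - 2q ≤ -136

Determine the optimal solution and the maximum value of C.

The feasible region is unbounded (it extends along (0, 1), (11, 2)), but C strictly decreases along every unbounded feasible direction, so there is no improving ray and the maximum is attained at a vertex.

At the optimal vertex, p = 0 and -3.6p - 2q = -136.
Solving simultaneously gives p = 0, q = 68.

p = 0, q = 68, maximum C = -27.2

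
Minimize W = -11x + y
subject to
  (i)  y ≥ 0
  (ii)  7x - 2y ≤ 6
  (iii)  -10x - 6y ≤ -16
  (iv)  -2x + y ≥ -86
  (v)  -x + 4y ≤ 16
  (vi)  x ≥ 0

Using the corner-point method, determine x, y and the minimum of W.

Extreme points and W = -11x + y:
  (34/31, 26/31) → W = -348/31
  (28/13, 59/13) → W = -249/13
  (0, 8/3) → W = 8/3
  (0, 4) → W = 4

The binding constraints are 7x - 2y = 6 and -x + 4y = 16.
Solving simultaneously gives x = 28/13, y = 59/13.

x = 28/13, y = 59/13, minimum W = -249/13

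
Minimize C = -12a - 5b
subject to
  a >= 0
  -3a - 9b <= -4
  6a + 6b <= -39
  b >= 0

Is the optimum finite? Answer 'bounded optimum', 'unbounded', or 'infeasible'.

The boundaries a = 0 and -3a - 9b = -4 meet at (0, 4/9), but that point violates 6a + 6b ≤ -39. Every candidate vertex is excluded by some other constraint, so the feasible region is empty.

infeasible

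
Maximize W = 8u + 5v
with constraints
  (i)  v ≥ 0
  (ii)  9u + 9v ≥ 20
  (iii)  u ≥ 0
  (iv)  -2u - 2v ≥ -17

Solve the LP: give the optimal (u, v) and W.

u = 17/2, v = 0, maximum W = 68

Feasible corners and W = 8u + 5v:
  (20/9, 0) → W = 160/9
  (17/2, 0) → W = 68
  (0, 20/9) → W = 100/9
  (0, 17/2) → W = 85/2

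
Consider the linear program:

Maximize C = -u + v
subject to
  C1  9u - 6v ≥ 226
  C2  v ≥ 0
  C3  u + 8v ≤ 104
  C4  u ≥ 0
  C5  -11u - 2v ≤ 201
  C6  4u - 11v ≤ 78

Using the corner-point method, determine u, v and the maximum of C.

u = 1216/39, v = 355/39, maximum C = -287/13

Corner points and C = -u + v:
  (1216/39, 355/39) → C = -287/13
  (2018/75, 202/75) → C = -1816/75
  (1768/43, 338/43) → C = -1430/43

The optimum lies where 9u - 6v = 226 and u + 8v = 104.
Solving simultaneously gives u = 1216/39, v = 355/39.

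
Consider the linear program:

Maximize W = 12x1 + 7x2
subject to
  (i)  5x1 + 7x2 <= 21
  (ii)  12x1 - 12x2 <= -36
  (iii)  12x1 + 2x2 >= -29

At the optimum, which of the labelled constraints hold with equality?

(i) and (ii)

Vertices and W = 12x1 + 7x2:
  (0, 3) → W = 21
  (-245/74, 397/74) → W = -161/74
  (-5/2, 1/2) → W = -53/2

The maximum is at (0, 3). Substituting into each constraint, equality holds for (i) and (ii); the remaining constraints have slack.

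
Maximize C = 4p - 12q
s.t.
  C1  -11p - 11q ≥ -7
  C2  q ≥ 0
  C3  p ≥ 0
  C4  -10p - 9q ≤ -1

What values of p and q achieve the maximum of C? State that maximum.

Extreme points and C = 4p - 12q:
  (7/11, 0) → C = 28/11
  (0, 7/11) → C = -84/11
  (1/10, 0) → C = 2/5
  (0, 1/9) → C = -4/3

The binding constraints are -11p - 11q = -7 and q = 0.
Solving simultaneously gives p = 7/11, q = 0.

p = 7/11, q = 0, maximum C = 28/11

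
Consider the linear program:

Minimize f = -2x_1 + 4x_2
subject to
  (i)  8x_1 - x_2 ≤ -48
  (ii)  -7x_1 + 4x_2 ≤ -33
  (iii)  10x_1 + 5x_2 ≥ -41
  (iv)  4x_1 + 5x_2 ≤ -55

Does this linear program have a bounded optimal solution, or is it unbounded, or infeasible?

infeasible

The boundaries 8x_1 - x_2 = -48 and -7x_1 + 4x_2 = -33 meet at (-9, -24), but that point violates 10x_1 + 5x_2 ≥ -41. Every candidate vertex is excluded by some other constraint, so the feasible region is empty.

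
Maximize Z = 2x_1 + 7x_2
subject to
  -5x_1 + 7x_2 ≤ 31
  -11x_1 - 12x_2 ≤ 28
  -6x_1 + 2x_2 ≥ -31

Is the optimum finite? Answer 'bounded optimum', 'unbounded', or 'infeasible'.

Feasible corners and Z = 2x_1 + 7x_2:
  (-568/137, 201/137) → Z = 271/137
  (279/32, 341/32) → Z = 2945/32
  (158/47, -509/94) → Z = -2931/94
The feasible region has finitely many vertices and no improving ray; the maximum is 2945/32 at (279/32, 341/32).

bounded optimum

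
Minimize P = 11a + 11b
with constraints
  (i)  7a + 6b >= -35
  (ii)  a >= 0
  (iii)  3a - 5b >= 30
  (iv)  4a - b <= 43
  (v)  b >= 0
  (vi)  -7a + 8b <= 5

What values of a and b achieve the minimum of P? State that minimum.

Feasible corners and P = 11a + 11b:
  (185/17, 9/17) → P = 2134/17
  (10, 0) → P = 110
  (43/4, 0) → P = 473/4

The optimum lies where 3a - 5b = 30 and b = 0.
Solving simultaneously gives a = 10, b = 0.

a = 10, b = 0, minimum P = 110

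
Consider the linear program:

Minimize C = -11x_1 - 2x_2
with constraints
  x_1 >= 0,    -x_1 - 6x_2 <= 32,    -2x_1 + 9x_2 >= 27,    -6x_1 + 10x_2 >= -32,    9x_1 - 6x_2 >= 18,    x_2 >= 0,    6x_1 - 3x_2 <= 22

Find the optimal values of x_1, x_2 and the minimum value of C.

x_1 = 26/3, x_2 = 10, minimum C = -346/3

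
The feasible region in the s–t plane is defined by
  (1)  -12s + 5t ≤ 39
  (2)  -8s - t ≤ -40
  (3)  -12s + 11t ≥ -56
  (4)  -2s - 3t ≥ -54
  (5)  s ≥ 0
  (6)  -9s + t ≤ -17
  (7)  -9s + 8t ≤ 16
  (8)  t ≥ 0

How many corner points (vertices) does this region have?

Of the 28 pairwise boundary intersections, those satisfying every inequality are:
  (124/25, 8/25)
  (304/73, 488/73)
  (381/29, 268/29)
  (384/43, 518/43)

4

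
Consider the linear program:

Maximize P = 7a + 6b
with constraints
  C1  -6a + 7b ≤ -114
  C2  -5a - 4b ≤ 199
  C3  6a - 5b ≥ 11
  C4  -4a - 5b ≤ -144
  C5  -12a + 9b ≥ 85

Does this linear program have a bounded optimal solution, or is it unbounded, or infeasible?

infeasible

The boundaries -6a + 7b = -114 and -4a - 5b = -144 meet at (789/29, 204/29), but that point violates -12a + 9b ≥ 85. Every candidate vertex is excluded by some other constraint, so the feasible region is empty.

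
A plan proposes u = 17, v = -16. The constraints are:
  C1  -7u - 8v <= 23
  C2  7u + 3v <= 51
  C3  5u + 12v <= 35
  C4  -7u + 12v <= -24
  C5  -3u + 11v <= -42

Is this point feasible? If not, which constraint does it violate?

Constraint C2: 7u + 3v = 71, which is not ≤ 51. All other constraints are satisfied.

not feasible — violates C2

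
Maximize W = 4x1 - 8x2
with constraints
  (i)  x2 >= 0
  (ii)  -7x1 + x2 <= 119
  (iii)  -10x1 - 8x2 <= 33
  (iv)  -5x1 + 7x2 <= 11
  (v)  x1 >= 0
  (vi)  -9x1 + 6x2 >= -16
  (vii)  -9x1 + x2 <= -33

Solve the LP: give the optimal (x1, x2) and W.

Feasible corners and W = 4x1 - 8x2:
  (178/33, 179/33) → W = -240/11
  (121/29, 132/29) → W = -572/29
  (182/45, 17/5) → W = -496/45

x1 = 182/45, x2 = 17/5, maximum W = -496/45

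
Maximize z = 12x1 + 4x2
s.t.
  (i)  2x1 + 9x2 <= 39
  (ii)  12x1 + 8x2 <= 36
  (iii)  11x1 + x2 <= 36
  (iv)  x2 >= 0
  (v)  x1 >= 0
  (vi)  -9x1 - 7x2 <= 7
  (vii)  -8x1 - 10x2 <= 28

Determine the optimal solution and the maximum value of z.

Extreme points and z = 12x1 + 4x2:
  (3/23, 99/23) → z = 432/23
  (0, 13/3) → z = 52/3
  (3, 0) → z = 36
  (0, 0) → z = 0

The optimum lies where 12x1 + 8x2 = 36 and x2 = 0.
Solving simultaneously gives x1 = 3, x2 = 0.

x1 = 3, x2 = 0, maximum z = 36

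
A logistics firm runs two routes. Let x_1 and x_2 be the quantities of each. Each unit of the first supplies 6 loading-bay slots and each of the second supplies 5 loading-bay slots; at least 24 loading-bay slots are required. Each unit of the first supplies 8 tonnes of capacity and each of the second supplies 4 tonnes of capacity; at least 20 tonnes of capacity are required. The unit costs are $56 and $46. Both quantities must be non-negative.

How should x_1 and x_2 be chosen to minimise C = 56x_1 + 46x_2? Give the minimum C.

The feasible region is unbounded (it extends along (0, 1), (1, 0)), but C strictly increases along every unbounded feasible direction, so there is no improving ray and the minimum is attained at a vertex.

At the optimal vertex, 6x_1 + 5x_2 = 24 and 8x_1 + 4x_2 = 20.
Solving simultaneously gives x_1 = 1/4, x_2 = 9/2.

x_1 = 1/4, x_2 = 9/2, minimum C = 221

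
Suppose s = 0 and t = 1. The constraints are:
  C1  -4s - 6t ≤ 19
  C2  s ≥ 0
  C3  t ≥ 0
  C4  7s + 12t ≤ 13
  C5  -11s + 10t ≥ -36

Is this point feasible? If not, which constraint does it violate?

C1: -6 ≤ 19 ✓
C2: 0 ≥ 0 ✓
C3: 1 ≥ 0 ✓
C4: 12 ≤ 13 ✓
C5: 10 ≥ -36 ✓

feasible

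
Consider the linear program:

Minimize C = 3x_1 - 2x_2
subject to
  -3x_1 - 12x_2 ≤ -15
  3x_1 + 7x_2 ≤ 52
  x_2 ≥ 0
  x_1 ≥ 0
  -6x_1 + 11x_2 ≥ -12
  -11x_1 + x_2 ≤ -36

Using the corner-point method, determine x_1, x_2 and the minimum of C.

Feasible corners and C = 3x_1 - 2x_2:
  (656/75, 92/25) → C = 472/25
  (19/5, 29/5) → C = -1/5
  (384/115, 84/115) → C = 984/115

At the optimal vertex, 3x_1 + 7x_2 = 52 and -11x_1 + x_2 = -36.
Solving simultaneously gives x_1 = 19/5, x_2 = 29/5.

x_1 = 19/5, x_2 = 29/5, minimum C = -1/5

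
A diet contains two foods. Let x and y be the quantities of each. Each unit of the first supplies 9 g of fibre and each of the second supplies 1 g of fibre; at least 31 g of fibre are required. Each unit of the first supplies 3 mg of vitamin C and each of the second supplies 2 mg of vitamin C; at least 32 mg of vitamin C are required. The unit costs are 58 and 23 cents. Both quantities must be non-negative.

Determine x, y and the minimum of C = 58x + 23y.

Feasible corners and C = 58x + 23y:
  (0, 31) → C = 713
  (32/3, 0) → C = 1856/3
  (2, 13) → C = 415
The feasible region is unbounded (it extends along (0, 1), (1, 0)), but C strictly increases along every unbounded feasible direction, so there is no improving ray and the minimum is attained at a vertex.

x = 2, y = 13, minimum C = 415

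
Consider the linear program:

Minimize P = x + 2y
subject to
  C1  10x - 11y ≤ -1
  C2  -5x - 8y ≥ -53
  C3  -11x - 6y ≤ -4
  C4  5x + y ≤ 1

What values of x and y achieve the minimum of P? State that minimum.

Extreme points and P = x + 2y:
  (-143/29, 563/58) → P = 420/29
  (-9/7, 52/7) → P = 95/7
  (2/19, 9/19) → P = 20/19

x = 2/19, y = 9/19, minimum P = 20/19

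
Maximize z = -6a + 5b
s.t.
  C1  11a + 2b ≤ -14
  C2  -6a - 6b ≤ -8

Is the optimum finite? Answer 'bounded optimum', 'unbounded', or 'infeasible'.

From the feasible point (-50/27, 86/27), moving in the direction (-2, 11) keeps every constraint satisfied while z increases without bound.

unbounded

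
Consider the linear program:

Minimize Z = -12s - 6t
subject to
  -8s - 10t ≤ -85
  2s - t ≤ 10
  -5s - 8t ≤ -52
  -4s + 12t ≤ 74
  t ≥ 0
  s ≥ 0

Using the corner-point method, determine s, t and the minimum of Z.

s = 97/10, t = 47/5, minimum Z = -864/5

Extreme points and Z = -12s - 6t:
  (185/28, 45/14) → Z = -690/7
  (35/17, 233/34) → Z = -1119/17
  (97/10, 47/5) → Z = -864/5

At the optimal vertex, 2s - t = 10 and -4s + 12t = 74.
Solving simultaneously gives s = 97/10, t = 47/5.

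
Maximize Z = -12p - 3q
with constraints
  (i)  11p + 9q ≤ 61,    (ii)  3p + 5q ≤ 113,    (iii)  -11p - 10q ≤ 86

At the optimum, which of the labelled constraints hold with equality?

Vertices and Z = -12p - 3q:
  (-178/7, 265/7) → Z = 1341/7
  (1384/11, -147) → Z = -11757/11
  (-312/5, 1501/25) → Z = 14217/25

The maximum is at (-312/5, 1501/25). Substituting into each constraint, equality holds for (ii) and (iii); the remaining constraints have slack.

(ii) and (iii)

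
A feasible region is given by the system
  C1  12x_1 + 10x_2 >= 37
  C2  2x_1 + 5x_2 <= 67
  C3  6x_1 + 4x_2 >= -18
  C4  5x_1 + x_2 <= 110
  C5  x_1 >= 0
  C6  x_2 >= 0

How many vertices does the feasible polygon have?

Intersecting each pair of boundary lines and keeping only the points that satisfy every inequality leaves:
  (0, 37/10)
  (37/12, 0)
  (21, 5)
  (0, 67/5)
  (22, 0)

5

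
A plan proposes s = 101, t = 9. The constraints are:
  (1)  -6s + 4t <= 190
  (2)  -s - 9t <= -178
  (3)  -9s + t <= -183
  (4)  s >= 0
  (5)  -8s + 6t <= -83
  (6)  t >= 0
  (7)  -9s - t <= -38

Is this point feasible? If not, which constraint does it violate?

(1): -570 ≤ 190 ✓
(2): -182 ≤ -178 ✓
(3): -900 ≤ -183 ✓
(4): 101 ≥ 0 ✓
(5): -754 ≤ -83 ✓
(6): 9 ≥ 0 ✓
(7): -918 ≤ -38 ✓

feasible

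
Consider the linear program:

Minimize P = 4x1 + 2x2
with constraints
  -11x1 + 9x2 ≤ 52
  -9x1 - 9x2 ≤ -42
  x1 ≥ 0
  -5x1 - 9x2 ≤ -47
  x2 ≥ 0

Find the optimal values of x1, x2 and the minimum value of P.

Feasible corners and P = 4x1 + 2x2:
  (0, 52/9) → P = 104/9
  (0, 47/9) → P = 94/9
  (47/5, 0) → P = 188/5
The feasible region is unbounded (it extends along (1, 0), (9, 11)), but P strictly increases along every unbounded feasible direction, so there is no improving ray and the minimum is attained at a vertex.

At the optimal vertex, x1 = 0 and -5x1 - 9x2 = -47.
Solving simultaneously gives x1 = 0, x2 = 47/9.

x1 = 0, x2 = 47/9, minimum P = 94/9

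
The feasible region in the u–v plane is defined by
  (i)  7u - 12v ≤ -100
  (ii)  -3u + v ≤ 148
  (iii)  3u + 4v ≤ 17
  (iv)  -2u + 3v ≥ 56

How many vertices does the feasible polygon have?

Pairwise boundary intersections that survive every other constraint:
  (-115/3, 33)
  (-388/7, -128/7)
  (-173/17, 202/17)

3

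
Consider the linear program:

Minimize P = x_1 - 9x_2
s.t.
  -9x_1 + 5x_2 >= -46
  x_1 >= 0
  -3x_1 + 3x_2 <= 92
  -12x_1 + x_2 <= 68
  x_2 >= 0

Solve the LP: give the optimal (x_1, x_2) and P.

Extreme points and P = x_1 - 9x_2:
  (299/6, 161/2) → P = -2024/3
  (46/9, 0) → P = 46/9
  (0, 92/3) → P = -276
  (0, 0) → P = 0

The optimum lies where -9x_1 + 5x_2 = -46 and -3x_1 + 3x_2 = 92.
Solving simultaneously gives x_1 = 299/6, x_2 = 161/2.

x_1 = 299/6, x_2 = 161/2, minimum P = -2024/3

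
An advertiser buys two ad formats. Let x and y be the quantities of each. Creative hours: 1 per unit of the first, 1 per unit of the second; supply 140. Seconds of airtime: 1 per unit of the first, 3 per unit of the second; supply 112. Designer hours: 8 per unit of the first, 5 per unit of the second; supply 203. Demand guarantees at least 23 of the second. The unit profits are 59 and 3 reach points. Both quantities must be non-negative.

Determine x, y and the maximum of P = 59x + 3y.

Extreme points and P = 59x + 3y:
  (0, 112/3) → P = 112
  (0, 23) → P = 69
  (49/19, 693/19) → P = 4970/19
  (11, 23) → P = 718

The optimum lies where 8x + 5y = 203 and y = 23.
Solving simultaneously gives x = 11, y = 23.

x = 11, y = 23, maximum P = 718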